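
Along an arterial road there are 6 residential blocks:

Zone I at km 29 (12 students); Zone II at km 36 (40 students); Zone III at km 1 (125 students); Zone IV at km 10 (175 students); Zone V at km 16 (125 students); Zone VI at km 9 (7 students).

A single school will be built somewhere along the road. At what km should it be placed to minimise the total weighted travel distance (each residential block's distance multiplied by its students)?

For a sum of weighted absolute distances on a line, the optimum is the weighted median (not the mean). Total weight W = 484; half-weight = 242.
Sort by position and accumulate weight:
  km 1 (Zone III, w=125) → cum 125
  km 9 (Zone VI, w=7) → cum 132
  km 10 (Zone IV, w=175) → cum 307  ≥ 242 → median here
  km 16 (Zone V, w=125) → cum 432
  km 29 (Zone I, w=12) → cum 444
  km 36 (Zone II, w=40) → cum 484
Optimal location: km 10.

x = 10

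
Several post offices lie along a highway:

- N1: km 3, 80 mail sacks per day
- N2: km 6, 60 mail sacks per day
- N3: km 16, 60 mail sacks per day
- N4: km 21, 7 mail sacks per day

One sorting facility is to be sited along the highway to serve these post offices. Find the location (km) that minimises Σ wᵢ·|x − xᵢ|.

For a sum of weighted absolute distances on a line, the optimum is the weighted median (not the mean). Total weight W = 207; half-weight = 103.5.
Sort by position and accumulate weight:
  km 3 (N1, w=80) → cum 80
  km 6 (N2, w=60) → cum 140  ≥ 103.5 → median here
  km 16 (N3, w=60) → cum 200
  km 21 (N4, w=7) → cum 207
Optimal location: km 6.

x = 6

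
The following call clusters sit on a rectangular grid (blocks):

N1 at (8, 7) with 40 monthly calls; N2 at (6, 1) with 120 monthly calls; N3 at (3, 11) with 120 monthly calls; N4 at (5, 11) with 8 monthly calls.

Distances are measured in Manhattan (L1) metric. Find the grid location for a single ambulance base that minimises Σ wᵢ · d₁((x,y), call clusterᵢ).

Manhattan distance separates: Σwᵢ(|x−xᵢ|+|y−yᵢ|) = Σwᵢ|x−xᵢ| + Σwᵢ|y−yᵢ|, so x and y are optimised independently as 1-D weighted medians.
Total weight W = 288; half = 144.
x-coordinate, sorted with cumulative weight:
  x=3 (N3, w=120) cum 120
  x=5 (N4, w=8) cum 128
  x=6 (N2, w=120) cum 248  ← median
  x=8 (N1, w=40) cum 288
⇒ x* = 6
y-coordinate, sorted with cumulative weight:
  y=1 (N2, w=120) cum 120
  y=7 (N1, w=40) cum 160  ← median
  y=11 (N3, w=120) cum 280
  y=11 (N4, w=8) cum 288
⇒ y* = 7

(6, 7)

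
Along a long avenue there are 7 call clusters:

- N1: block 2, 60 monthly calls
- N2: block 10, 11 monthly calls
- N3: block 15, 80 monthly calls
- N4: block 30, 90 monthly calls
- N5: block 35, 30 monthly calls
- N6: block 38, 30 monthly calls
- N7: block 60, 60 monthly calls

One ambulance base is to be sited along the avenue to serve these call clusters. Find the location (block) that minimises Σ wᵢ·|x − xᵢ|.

For a sum of weighted absolute distances on a line, the optimum is the weighted median (not the mean). Total weight W = 361; half-weight = 180.5.
Sort by position and accumulate weight:
  block 2 (N1, w=60) → cum 60
  block 10 (N2, w=11) → cum 71
  block 15 (N3, w=80) → cum 151
  block 30 (N4, w=90) → cum 241  ≥ 180.5 → median here
  block 35 (N5, w=30) → cum 271
  block 38 (N6, w=30) → cum 301
  block 60 (N7, w=60) → cum 361
Optimal location: block 30.

x = 30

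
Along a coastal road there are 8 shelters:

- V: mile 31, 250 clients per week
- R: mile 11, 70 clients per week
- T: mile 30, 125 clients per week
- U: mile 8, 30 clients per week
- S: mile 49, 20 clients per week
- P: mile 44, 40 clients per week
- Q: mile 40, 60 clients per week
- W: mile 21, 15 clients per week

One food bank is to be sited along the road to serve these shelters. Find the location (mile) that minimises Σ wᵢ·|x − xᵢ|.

x = 31

For a sum of weighted absolute distances on a line, the optimum is the weighted median (not the mean). Total weight W = 610; half-weight = 305.
Sort by position and accumulate weight:
  mile 8 (U, w=30) → cum 30
  mile 11 (R, w=70) → cum 100
  mile 21 (W, w=15) → cum 115
  mile 30 (T, w=125) → cum 240
  mile 31 (V, w=250) → cum 490  ≥ 305 → median here
  mile 40 (Q, w=60) → cum 550
  mile 44 (P, w=40) → cum 590
  mile 49 (S, w=20) → cum 610
Optimal location: mile 31.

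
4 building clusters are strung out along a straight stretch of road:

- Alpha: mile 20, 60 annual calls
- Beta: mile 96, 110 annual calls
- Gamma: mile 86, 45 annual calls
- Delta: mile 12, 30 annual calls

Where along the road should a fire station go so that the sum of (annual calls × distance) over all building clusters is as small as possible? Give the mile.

For a sum of weighted absolute distances on a line, the optimum is the weighted median (not the mean). Total weight W = 245; half-weight = 122.5.
Sort by position and accumulate weight:
  mile 12 (Delta, w=30) → cum 30
  mile 20 (Alpha, w=60) → cum 90
  mile 86 (Gamma, w=45) → cum 135  ≥ 122.5 → median here
  mile 96 (Beta, w=110) → cum 245
Optimal location: mile 86.

x = 86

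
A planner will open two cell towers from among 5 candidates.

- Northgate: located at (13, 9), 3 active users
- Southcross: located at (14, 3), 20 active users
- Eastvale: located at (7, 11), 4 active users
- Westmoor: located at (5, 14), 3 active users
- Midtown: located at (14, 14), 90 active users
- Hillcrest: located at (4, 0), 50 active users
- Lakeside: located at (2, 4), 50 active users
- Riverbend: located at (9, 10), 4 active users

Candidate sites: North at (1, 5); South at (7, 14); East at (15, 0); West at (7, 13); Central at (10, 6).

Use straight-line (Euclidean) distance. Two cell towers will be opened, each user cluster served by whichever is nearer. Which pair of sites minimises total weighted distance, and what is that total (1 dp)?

Evaluate every pair (each demand assigned to the nearer of the two):
  {North, West}: total = 1293.5
  {North, South}: total = 1312.3
  {North, Central}: total = 1348.1
  {South, Central}: total = 1613.8
  {West, Central}: total = 1614.8
  {East, Central}: total = 1785.7
  {East, West}: total = 1815.2
  {North, East}: total = 1817.6
  {South, East}: total = 1861.6
  {South, West}: total = 2106.1
Best pair: {North, West} with total 1293.5.

{North, West}, total 1293.5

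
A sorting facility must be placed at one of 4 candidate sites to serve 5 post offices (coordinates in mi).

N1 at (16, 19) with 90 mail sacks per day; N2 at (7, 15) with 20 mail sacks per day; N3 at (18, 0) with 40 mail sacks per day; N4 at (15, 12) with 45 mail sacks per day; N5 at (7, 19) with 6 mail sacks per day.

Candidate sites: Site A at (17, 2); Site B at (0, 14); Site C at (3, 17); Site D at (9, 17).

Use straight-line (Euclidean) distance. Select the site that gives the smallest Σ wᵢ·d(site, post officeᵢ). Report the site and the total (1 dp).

Total weighted distance at each candidate:
  Site A (17, 2): total = 2527.4
  Site B (0, 14): total = 3294.8
  Site C (3, 17): total = 2791.9
  Site D (9, 17): total = 1849.6
Minimum is at Site D with total 1849.6 mi.

Site D, total 1849.6 mi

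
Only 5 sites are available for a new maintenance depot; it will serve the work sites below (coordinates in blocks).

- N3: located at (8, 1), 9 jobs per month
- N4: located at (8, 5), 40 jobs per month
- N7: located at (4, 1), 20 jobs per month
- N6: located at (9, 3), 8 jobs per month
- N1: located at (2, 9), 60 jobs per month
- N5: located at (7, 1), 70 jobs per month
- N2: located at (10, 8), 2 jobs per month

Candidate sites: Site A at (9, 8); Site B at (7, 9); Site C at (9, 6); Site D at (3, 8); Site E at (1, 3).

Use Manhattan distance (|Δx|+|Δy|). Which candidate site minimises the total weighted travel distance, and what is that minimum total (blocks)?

Total weighted distance at each candidate:
  Site A (9, 8): total = 1624
  Site B (7, 9): total = 1433
  Site C (9, 6): total = 1454
  Site D (3, 8): total = 1580
  Site E (1, 3): total = 1613
Minimum is at Site B with total 1433 blocks.

Site B, total 1433 blocks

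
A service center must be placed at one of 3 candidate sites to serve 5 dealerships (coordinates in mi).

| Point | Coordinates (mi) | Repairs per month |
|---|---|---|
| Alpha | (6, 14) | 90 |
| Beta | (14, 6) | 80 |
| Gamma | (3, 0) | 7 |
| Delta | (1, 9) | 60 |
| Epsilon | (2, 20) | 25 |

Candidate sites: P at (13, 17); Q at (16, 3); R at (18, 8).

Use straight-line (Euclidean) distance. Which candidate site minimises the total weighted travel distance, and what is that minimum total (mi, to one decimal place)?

P, total 2857.5 mi

Total weighted distance at each candidate:
  P (13, 17): total = 2857.5
  Q (16, 3): total = 3239.7
  R (18, 8): total = 3206.0
Minimum is at P with total 2857.5 mi.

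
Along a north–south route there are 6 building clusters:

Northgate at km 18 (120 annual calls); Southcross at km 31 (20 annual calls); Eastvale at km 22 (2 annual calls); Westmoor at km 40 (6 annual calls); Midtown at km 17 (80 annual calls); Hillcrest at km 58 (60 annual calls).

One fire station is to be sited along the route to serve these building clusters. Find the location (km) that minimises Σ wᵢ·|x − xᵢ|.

x = 18

For a sum of weighted absolute distances on a line, the optimum is the weighted median (not the mean). Total weight W = 288; half-weight = 144.
Sort by position and accumulate weight:
  km 17 (Midtown, w=80) → cum 80
  km 18 (Northgate, w=120) → cum 200  ≥ 144 → median here
  km 22 (Eastvale, w=2) → cum 202
  km 31 (Southcross, w=20) → cum 222
  km 40 (Westmoor, w=6) → cum 228
  km 58 (Hillcrest, w=60) → cum 288
Optimal location: km 18.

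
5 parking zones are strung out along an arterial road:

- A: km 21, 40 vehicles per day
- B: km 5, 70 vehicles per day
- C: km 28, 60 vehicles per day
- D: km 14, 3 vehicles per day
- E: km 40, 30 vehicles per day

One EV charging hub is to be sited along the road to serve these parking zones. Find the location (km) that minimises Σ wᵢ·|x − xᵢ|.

For a sum of weighted absolute distances on a line, the optimum is the weighted median (not the mean). Total weight W = 203; half-weight = 101.5.
Sort by position and accumulate weight:
  km 5 (B, w=70) → cum 70
  km 14 (D, w=3) → cum 73
  km 21 (A, w=40) → cum 113  ≥ 101.5 → median here
  km 28 (C, w=60) → cum 173
  km 40 (E, w=30) → cum 203
Optimal location: km 21.

x = 21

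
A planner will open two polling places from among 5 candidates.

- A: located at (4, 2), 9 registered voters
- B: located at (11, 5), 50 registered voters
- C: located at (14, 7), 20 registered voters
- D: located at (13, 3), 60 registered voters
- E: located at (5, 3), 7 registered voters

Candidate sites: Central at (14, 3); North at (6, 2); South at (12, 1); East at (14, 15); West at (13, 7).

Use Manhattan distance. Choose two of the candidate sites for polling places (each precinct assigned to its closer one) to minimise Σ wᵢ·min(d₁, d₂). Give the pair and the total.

{Central, North}, total 422

Evaluate every pair (each demand assigned to the nearer of the two):
  {Central, North}: total = 422
  {Central, West}: total = 442
  {North, West}: total = 492
  {Central, South}: total = 534
  {South, West}: total = 544
  {Central, East}: total = 552
  {North, South}: total = 622
  {East, West}: total = 670
  {South, East}: total = 734
  {North, East}: total = 1072
Best pair: {Central, North} with total 422.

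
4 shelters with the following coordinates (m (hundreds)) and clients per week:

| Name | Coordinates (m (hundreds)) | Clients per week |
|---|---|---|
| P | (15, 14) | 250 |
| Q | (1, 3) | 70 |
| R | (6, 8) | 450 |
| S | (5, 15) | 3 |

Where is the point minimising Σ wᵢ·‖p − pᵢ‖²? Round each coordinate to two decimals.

The minimiser of Σwᵢ‖p−pᵢ‖² is the weighted centroid p* = (Σwᵢpᵢ)/(Σwᵢ).
Σwᵢ = 773.
Σwᵢxᵢ = 250·15 + 70·1 + 450·6 + 3·5 = 6535.
Σwᵢyᵢ = 250·14 + 70·3 + 450·8 + 3·15 = 7355.
x* = 6535/773 = 8.45, y* = 7355/773 = 9.51.

(8.45, 9.51)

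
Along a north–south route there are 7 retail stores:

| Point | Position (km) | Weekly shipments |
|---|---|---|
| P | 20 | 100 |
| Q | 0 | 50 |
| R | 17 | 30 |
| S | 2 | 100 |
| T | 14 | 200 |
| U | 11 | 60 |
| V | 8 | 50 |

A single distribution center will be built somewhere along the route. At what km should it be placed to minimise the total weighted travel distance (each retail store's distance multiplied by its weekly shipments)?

x = 14

For a sum of weighted absolute distances on a line, the optimum is the weighted median (not the mean). Total weight W = 590; half-weight = 295.
Sort by position and accumulate weight:
  km 0 (Q, w=50) → cum 50
  km 2 (S, w=100) → cum 150
  km 8 (V, w=50) → cum 200
  km 11 (U, w=60) → cum 260
  km 14 (T, w=200) → cum 460  ≥ 295 → median here
  km 17 (R, w=30) → cum 490
  km 20 (P, w=100) → cum 590
Optimal location: km 14.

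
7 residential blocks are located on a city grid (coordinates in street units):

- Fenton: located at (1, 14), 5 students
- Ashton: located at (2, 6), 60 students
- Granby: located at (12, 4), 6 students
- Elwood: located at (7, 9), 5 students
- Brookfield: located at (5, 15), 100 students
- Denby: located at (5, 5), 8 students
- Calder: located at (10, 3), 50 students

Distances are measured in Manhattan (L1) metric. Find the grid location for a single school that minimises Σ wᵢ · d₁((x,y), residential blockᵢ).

Manhattan distance separates: Σwᵢ(|x−xᵢ|+|y−yᵢ|) = Σwᵢ|x−xᵢ| + Σwᵢ|y−yᵢ|, so x and y are optimised independently as 1-D weighted medians.
Total weight W = 234; half = 117.
x-coordinate, sorted with cumulative weight:
  x=1 (Fenton, w=5) cum 5
  x=2 (Ashton, w=60) cum 65
  x=5 (Brookfield, w=100) cum 165  ← median
  x=5 (Denby, w=8) cum 173
  x=7 (Elwood, w=5) cum 178
  x=10 (Calder, w=50) cum 228
  x=12 (Granby, w=6) cum 234
⇒ x* = 5
y-coordinate, sorted with cumulative weight:
  y=3 (Calder, w=50) cum 50
  y=4 (Granby, w=6) cum 56
  y=5 (Denby, w=8) cum 64
  y=6 (Ashton, w=60) cum 124  ← median
  y=9 (Elwood, w=5) cum 129
  y=14 (Fenton, w=5) cum 134
  y=15 (Brookfield, w=100) cum 234
⇒ y* = 6

(5, 6)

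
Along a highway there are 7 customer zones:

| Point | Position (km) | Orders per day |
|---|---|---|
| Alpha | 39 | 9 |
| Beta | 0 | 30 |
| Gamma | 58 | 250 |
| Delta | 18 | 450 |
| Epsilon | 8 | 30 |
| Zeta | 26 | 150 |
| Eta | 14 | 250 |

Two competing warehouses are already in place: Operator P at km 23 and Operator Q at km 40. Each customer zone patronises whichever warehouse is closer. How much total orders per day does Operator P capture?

910

The indifferent point is the midpoint (23+40)/2 = 31.5; customer zones left of it (closer to Operator P at 23) go to Operator P, those right go to Operator Q.
  Beta at 0 (w=30) → Operator P
  Epsilon at 8 (w=30) → Operator P
  Eta at 14 (w=250) → Operator P
  Delta at 18 (w=450) → Operator P
  Zeta at 26 (w=150) → Operator P
  Alpha at 39 (w=9) → Operator Q
  Gamma at 58 (w=250) → Operator Q
Operator P captures 910; Operator Q captures 259.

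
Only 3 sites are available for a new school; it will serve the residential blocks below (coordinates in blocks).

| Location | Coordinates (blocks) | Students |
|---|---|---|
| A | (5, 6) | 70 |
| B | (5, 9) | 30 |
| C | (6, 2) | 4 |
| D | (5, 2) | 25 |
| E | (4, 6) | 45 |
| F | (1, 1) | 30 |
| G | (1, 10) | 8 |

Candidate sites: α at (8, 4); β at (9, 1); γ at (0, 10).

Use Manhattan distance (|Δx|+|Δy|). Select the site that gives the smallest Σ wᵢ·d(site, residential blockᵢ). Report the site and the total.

α, total 1405 blocks

Total weighted distance at each candidate:
  α (8, 4): total = 1405
  β (9, 1): total = 1957
  γ (0, 10): total = 1859
Minimum is at α with total 1405 blocks.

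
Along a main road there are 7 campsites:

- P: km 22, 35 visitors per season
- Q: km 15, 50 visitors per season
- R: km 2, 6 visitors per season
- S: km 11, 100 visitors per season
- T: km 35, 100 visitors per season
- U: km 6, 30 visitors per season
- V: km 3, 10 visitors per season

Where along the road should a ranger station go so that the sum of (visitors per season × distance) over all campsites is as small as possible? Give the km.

x = 15

For a sum of weighted absolute distances on a line, the optimum is the weighted median (not the mean). Total weight W = 331; half-weight = 165.5.
Sort by position and accumulate weight:
  km 2 (R, w=6) → cum 6
  km 3 (V, w=10) → cum 16
  km 6 (U, w=30) → cum 46
  km 11 (S, w=100) → cum 146
  km 15 (Q, w=50) → cum 196  ≥ 165.5 → median here
  km 22 (P, w=35) → cum 231
  km 35 (T, w=100) → cum 331
Optimal location: km 15.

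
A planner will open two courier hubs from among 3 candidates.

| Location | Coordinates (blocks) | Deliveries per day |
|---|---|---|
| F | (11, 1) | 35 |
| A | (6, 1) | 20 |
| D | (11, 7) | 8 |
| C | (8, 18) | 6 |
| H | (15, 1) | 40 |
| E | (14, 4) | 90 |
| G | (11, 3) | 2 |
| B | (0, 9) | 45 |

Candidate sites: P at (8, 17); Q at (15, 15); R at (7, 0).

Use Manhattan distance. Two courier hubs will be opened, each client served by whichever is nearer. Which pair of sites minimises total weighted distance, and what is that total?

Evaluate every pair (each demand assigned to the nearer of the two):
  {P, R}: total = 2393
  {Q, R}: total = 2447
  {P, Q}: total = 3484
Best pair: {P, R} with total 2393.

{P, R}, total 2393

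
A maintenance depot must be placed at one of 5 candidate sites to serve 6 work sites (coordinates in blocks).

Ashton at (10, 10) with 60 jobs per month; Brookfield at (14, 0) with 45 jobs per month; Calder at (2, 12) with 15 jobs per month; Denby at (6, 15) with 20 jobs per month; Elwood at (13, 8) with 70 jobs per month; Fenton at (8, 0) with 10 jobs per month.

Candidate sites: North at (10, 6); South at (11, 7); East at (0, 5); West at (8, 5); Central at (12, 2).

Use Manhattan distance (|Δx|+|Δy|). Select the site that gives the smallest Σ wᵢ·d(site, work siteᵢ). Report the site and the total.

Total weighted distance at each candidate:
  North (10, 6): total = 1590
  South (11, 7): total = 1470
  East (0, 5): total = 3460
  West (8, 5): total = 1960
  Central (12, 2): total = 2010
Minimum is at South with total 1470 blocks.

South, total 1470 blocks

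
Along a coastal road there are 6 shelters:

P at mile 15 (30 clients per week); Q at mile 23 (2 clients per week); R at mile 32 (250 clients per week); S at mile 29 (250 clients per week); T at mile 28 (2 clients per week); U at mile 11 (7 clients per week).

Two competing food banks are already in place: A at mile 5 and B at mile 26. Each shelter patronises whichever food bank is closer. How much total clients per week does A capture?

The indifferent point is the midpoint (5+26)/2 = 15.5; shelters left of it (closer to A at 5) go to A, those right go to B.
  U at 11 (w=7) → A
  P at 15 (w=30) → A
  Q at 23 (w=2) → B
  T at 28 (w=2) → B
  S at 29 (w=250) → B
  R at 32 (w=250) → B
A captures 37; B captures 504.

37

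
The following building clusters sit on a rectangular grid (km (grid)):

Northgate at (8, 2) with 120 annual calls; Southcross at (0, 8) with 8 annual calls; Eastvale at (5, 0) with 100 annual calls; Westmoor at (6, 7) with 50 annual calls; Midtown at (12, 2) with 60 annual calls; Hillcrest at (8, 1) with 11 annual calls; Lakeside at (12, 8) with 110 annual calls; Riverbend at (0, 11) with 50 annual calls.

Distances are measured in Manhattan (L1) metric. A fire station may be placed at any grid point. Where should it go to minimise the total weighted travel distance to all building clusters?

(8, 2)

Manhattan distance separates: Σwᵢ(|x−xᵢ|+|y−yᵢ|) = Σwᵢ|x−xᵢ| + Σwᵢ|y−yᵢ|, so x and y are optimised independently as 1-D weighted medians.
Total weight W = 509; half = 254.5.
x-coordinate, sorted with cumulative weight:
  x=0 (Southcross, w=8) cum 8
  x=0 (Riverbend, w=50) cum 58
  x=5 (Eastvale, w=100) cum 158
  x=6 (Westmoor, w=50) cum 208
  x=8 (Northgate, w=120) cum 328  ← median
  x=8 (Hillcrest, w=11) cum 339
  x=12 (Midtown, w=60) cum 399
  x=12 (Lakeside, w=110) cum 509
⇒ x* = 8
y-coordinate, sorted with cumulative weight:
  y=0 (Eastvale, w=100) cum 100
  y=1 (Hillcrest, w=11) cum 111
  y=2 (Northgate, w=120) cum 231
  y=2 (Midtown, w=60) cum 291  ← median
  y=7 (Westmoor, w=50) cum 341
  y=8 (Southcross, w=8) cum 349
  y=8 (Lakeside, w=110) cum 459
  y=11 (Riverbend, w=50) cum 509
⇒ y* = 2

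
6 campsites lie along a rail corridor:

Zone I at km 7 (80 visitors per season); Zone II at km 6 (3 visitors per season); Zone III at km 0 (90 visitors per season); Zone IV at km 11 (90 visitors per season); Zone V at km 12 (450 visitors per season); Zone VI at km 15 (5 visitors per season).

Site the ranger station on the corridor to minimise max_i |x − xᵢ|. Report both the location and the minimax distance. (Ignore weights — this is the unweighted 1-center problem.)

The 1-center on a line is the midpoint of the two extreme points: leftmost at 0, rightmost at 15.
Optimal location = (0 + 15)/2 = 7.5; maximum distance = (15 − 0)/2 = 7.5.

location 7.5, max distance 7.5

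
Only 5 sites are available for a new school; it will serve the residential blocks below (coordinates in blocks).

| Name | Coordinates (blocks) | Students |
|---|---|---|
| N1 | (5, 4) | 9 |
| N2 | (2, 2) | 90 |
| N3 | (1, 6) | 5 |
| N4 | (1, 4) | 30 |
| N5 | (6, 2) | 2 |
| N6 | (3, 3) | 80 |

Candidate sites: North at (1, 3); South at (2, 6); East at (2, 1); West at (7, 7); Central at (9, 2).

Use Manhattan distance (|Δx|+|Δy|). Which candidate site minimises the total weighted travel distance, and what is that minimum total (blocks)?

North, total 442 blocks

Total weighted distance at each candidate:
  North (1, 3): total = 442
  South (2, 6): total = 836
  East (2, 1): total = 544
  West (7, 7): total = 1902
  Central (9, 2): total = 1610
Minimum is at North with total 442 blocks.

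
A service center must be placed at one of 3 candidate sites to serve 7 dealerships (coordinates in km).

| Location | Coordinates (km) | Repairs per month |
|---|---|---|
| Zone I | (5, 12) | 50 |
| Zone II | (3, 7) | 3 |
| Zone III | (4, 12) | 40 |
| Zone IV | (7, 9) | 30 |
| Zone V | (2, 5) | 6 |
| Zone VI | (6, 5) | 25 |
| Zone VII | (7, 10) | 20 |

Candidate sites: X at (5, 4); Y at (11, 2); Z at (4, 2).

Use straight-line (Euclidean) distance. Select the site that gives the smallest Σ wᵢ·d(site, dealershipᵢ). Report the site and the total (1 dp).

X, total 1075.7 km

Total weighted distance at each candidate:
  X (5, 4): total = 1075.7
  Y (11, 2): total = 1723.1
  Z (4, 2): total = 1428.9
Minimum is at X with total 1075.7 km.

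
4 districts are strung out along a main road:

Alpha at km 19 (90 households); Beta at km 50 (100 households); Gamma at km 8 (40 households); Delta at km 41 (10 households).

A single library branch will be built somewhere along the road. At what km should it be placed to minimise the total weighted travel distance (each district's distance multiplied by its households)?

For a sum of weighted absolute distances on a line, the optimum is the weighted median (not the mean). Total weight W = 240; half-weight = 120.
Sort by position and accumulate weight:
  km 8 (Gamma, w=40) → cum 40
  km 19 (Alpha, w=90) → cum 130  ≥ 120 → median here
  km 41 (Delta, w=10) → cum 140
  km 50 (Beta, w=100) → cum 240
Optimal location: km 19.

x = 19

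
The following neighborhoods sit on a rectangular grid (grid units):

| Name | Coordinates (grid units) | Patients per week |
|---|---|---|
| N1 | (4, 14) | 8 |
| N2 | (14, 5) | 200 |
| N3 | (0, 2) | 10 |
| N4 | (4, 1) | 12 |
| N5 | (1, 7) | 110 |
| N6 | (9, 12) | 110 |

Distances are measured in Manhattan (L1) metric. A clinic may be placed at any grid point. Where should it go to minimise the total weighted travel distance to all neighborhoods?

Manhattan distance separates: Σwᵢ(|x−xᵢ|+|y−yᵢ|) = Σwᵢ|x−xᵢ| + Σwᵢ|y−yᵢ|, so x and y are optimised independently as 1-D weighted medians.
Total weight W = 450; half = 225.
x-coordinate, sorted with cumulative weight:
  x=0 (N3, w=10) cum 10
  x=1 (N5, w=110) cum 120
  x=4 (N1, w=8) cum 128
  x=4 (N4, w=12) cum 140
  x=9 (N6, w=110) cum 250  ← median
  x=14 (N2, w=200) cum 450
⇒ x* = 9
y-coordinate, sorted with cumulative weight:
  y=1 (N4, w=12) cum 12
  y=2 (N3, w=10) cum 22
  y=5 (N2, w=200) cum 222
  y=7 (N5, w=110) cum 332  ← median
  y=12 (N6, w=110) cum 442
  y=14 (N1, w=8) cum 450
⇒ y* = 7

(9, 7)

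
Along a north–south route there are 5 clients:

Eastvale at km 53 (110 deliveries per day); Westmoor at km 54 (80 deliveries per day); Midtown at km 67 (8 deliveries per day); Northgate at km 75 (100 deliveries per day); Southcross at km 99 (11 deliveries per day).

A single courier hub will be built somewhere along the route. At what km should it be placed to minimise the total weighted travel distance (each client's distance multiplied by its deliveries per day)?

For a sum of weighted absolute distances on a line, the optimum is the weighted median (not the mean). Total weight W = 309; half-weight = 154.5.
Sort by position and accumulate weight:
  km 53 (Eastvale, w=110) → cum 110
  km 54 (Westmoor, w=80) → cum 190  ≥ 154.5 → median here
  km 67 (Midtown, w=8) → cum 198
  km 75 (Northgate, w=100) → cum 298
  km 99 (Southcross, w=11) → cum 309
Optimal location: km 54.

x = 54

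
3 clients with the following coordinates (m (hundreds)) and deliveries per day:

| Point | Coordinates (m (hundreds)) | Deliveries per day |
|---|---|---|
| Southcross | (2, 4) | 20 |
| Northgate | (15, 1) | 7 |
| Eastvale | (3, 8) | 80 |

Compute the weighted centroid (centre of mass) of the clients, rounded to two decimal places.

(3.60, 6.79)

The minimiser of Σwᵢ‖p−pᵢ‖² is the weighted centroid p* = (Σwᵢpᵢ)/(Σwᵢ).
Σwᵢ = 107.
Σwᵢxᵢ = 20·2 + 7·15 + 80·3 = 385.
Σwᵢyᵢ = 20·4 + 7·1 + 80·8 = 727.
x* = 385/107 = 3.60, y* = 727/107 = 6.79.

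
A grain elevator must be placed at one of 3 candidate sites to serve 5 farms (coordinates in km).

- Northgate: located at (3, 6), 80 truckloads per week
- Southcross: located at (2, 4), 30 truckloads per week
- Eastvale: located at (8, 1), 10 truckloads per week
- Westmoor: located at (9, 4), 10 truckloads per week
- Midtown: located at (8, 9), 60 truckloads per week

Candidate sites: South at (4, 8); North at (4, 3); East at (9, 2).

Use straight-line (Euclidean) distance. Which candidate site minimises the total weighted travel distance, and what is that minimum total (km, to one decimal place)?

Total weighted distance at each candidate:
  South (4, 8): total = 705.1
  North (4, 3): total = 848.4
  East (9, 2): total = 1253.7
Minimum is at South with total 705.1 km.

South, total 705.1 km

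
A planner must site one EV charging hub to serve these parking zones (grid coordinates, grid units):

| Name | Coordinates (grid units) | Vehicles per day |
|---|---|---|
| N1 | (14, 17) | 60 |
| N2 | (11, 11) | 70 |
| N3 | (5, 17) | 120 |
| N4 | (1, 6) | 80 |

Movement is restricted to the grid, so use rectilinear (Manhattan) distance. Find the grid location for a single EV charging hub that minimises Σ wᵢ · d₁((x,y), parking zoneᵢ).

(5, 17)

Manhattan distance separates: Σwᵢ(|x−xᵢ|+|y−yᵢ|) = Σwᵢ|x−xᵢ| + Σwᵢ|y−yᵢ|, so x and y are optimised independently as 1-D weighted medians.
Total weight W = 330; half = 165.
x-coordinate, sorted with cumulative weight:
  x=1 (N4, w=80) cum 80
  x=5 (N3, w=120) cum 200  ← median
  x=11 (N2, w=70) cum 270
  x=14 (N1, w=60) cum 330
⇒ x* = 5
y-coordinate, sorted with cumulative weight:
  y=6 (N4, w=80) cum 80
  y=11 (N2, w=70) cum 150
  y=17 (N1, w=60) cum 210  ← median
  y=17 (N3, w=120) cum 330
⇒ y* = 17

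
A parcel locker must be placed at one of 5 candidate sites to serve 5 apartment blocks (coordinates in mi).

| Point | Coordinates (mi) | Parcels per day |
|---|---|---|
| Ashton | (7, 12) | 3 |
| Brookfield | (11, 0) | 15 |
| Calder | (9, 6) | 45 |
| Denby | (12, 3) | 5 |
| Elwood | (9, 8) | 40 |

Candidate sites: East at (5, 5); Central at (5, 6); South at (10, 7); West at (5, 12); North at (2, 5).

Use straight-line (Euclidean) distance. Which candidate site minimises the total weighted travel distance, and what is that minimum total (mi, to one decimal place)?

South, total 266.1 mi

Total weighted distance at each candidate:
  East (5, 5): total = 560.9
  Central (5, 6): total = 543.2
  South (10, 7): total = 266.1
  West (5, 12): total = 815.0
  North (2, 5): total = 854.1
Minimum is at South with total 266.1 mi.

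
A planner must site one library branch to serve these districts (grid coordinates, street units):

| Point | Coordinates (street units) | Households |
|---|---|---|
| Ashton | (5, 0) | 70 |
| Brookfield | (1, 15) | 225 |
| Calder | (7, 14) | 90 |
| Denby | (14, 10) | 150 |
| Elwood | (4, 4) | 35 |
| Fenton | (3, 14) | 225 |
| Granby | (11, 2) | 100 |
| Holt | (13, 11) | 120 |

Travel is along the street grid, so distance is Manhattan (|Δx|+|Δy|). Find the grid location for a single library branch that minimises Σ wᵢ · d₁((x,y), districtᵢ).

Manhattan distance separates: Σwᵢ(|x−xᵢ|+|y−yᵢ|) = Σwᵢ|x−xᵢ| + Σwᵢ|y−yᵢ|, so x and y are optimised independently as 1-D weighted medians.
Total weight W = 1015; half = 507.5.
x-coordinate, sorted with cumulative weight:
  x=1 (Brookfield, w=225) cum 225
  x=3 (Fenton, w=225) cum 450
  x=4 (Elwood, w=35) cum 485
  x=5 (Ashton, w=70) cum 555  ← median
  x=7 (Calder, w=90) cum 645
  x=11 (Granby, w=100) cum 745
  x=13 (Holt, w=120) cum 865
  x=14 (Denby, w=150) cum 1015
⇒ x* = 5
y-coordinate, sorted with cumulative weight:
  y=0 (Ashton, w=70) cum 70
  y=2 (Granby, w=100) cum 170
  y=4 (Elwood, w=35) cum 205
  y=10 (Denby, w=150) cum 355
  y=11 (Holt, w=120) cum 475
  y=14 (Calder, w=90) cum 565  ← median
  y=14 (Fenton, w=225) cum 790
  y=15 (Brookfield, w=225) cum 1015
⇒ y* = 14

(5, 14)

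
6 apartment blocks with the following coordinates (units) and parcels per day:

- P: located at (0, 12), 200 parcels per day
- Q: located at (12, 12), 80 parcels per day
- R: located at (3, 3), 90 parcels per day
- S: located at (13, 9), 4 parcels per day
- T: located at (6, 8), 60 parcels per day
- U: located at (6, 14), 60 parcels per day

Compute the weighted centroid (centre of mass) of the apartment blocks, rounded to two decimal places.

The minimiser of Σwᵢ‖p−pᵢ‖² is the weighted centroid p* = (Σwᵢpᵢ)/(Σwᵢ).
Σwᵢ = 494.
Σwᵢxᵢ = 200·0 + 80·12 + 90·3 + 4·13 + 60·6 + 60·6 = 2002.
Σwᵢyᵢ = 200·12 + 80·12 + 90·3 + 4·9 + 60·8 + 60·14 = 4986.
x* = 2002/494 = 4.05, y* = 4986/494 = 10.09.

(4.05, 10.09)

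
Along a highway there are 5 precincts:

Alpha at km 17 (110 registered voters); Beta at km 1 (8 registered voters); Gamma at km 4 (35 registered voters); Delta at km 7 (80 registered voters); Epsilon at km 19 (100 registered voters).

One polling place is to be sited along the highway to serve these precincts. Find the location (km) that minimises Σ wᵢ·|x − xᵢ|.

x = 17

For a sum of weighted absolute distances on a line, the optimum is the weighted median (not the mean). Total weight W = 333; half-weight = 166.5.
Sort by position and accumulate weight:
  km 1 (Beta, w=8) → cum 8
  km 4 (Gamma, w=35) → cum 43
  km 7 (Delta, w=80) → cum 123
  km 17 (Alpha, w=110) → cum 233  ≥ 166.5 → median here
  km 19 (Epsilon, w=100) → cum 333
Optimal location: km 17.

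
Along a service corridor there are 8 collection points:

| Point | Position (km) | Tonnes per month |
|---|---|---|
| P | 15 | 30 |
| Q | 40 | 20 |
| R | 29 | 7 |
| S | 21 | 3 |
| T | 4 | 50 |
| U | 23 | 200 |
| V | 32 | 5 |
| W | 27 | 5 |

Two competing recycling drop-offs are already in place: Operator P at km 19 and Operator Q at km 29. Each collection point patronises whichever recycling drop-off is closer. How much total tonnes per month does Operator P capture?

The indifferent point is the midpoint (19+29)/2 = 24; collection points left of it (closer to Operator P at 19) go to Operator P, those right go to Operator Q.
  T at 4 (w=50) → Operator P
  P at 15 (w=30) → Operator P
  S at 21 (w=3) → Operator P
  U at 23 (w=200) → Operator P
  W at 27 (w=5) → Operator Q
  R at 29 (w=7) → Operator Q
  V at 32 (w=5) → Operator Q
  Q at 40 (w=20) → Operator Q
Operator P captures 283; Operator Q captures 37.

283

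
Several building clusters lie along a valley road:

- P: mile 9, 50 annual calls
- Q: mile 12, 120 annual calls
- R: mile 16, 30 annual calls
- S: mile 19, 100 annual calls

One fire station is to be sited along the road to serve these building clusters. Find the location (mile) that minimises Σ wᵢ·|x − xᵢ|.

For a sum of weighted absolute distances on a line, the optimum is the weighted median (not the mean). Total weight W = 300; half-weight = 150.
Sort by position and accumulate weight:
  mile 9 (P, w=50) → cum 50
  mile 12 (Q, w=120) → cum 170  ≥ 150 → median here
  mile 16 (R, w=30) → cum 200
  mile 19 (S, w=100) → cum 300
Optimal location: mile 12.

x = 12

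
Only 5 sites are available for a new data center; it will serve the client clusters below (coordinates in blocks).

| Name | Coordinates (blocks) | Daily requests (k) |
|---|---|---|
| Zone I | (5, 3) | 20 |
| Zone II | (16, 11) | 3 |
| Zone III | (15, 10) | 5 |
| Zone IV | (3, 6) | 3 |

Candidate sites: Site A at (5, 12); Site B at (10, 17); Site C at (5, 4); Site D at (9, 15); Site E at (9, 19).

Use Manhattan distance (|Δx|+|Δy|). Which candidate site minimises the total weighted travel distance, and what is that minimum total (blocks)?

Total weighted distance at each candidate:
  Site A (5, 12): total = 300
  Site B (10, 17): total = 530
  Site C (5, 4): total = 166
  Site D (9, 15): total = 453
  Site E (9, 19): total = 577
Minimum is at Site C with total 166 blocks.

Site C, total 166 blocks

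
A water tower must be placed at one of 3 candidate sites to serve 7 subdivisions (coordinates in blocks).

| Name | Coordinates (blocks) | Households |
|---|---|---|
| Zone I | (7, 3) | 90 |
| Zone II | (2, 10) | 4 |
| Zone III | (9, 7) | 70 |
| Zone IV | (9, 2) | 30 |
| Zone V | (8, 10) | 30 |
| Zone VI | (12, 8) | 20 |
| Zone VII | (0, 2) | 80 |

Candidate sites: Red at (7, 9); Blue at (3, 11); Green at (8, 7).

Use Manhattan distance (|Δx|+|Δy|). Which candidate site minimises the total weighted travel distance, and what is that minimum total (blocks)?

Total weighted distance at each candidate:
  Red (7, 9): total = 2414
  Blue (3, 11): total = 3618
  Green (8, 7): total = 1966
Minimum is at Green with total 1966 blocks.

Green, total 1966 blocks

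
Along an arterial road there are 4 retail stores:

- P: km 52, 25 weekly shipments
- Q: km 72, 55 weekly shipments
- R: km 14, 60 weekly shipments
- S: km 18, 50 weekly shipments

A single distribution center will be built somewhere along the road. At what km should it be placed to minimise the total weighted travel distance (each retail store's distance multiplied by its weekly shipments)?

x = 18

For a sum of weighted absolute distances on a line, the optimum is the weighted median (not the mean). Total weight W = 190; half-weight = 95.
Sort by position and accumulate weight:
  km 14 (R, w=60) → cum 60
  km 18 (S, w=50) → cum 110  ≥ 95 → median here
  km 52 (P, w=25) → cum 135
  km 72 (Q, w=55) → cum 190
Optimal location: km 18.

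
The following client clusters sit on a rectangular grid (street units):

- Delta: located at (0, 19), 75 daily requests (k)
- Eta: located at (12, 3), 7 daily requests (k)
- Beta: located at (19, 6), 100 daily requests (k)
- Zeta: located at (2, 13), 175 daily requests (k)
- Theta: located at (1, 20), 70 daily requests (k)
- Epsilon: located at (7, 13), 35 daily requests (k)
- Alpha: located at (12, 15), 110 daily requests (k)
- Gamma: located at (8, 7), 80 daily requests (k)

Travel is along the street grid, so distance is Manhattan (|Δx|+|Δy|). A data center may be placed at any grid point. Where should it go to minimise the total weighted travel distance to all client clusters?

Manhattan distance separates: Σwᵢ(|x−xᵢ|+|y−yᵢ|) = Σwᵢ|x−xᵢ| + Σwᵢ|y−yᵢ|, so x and y are optimised independently as 1-D weighted medians.
Total weight W = 652; half = 326.
x-coordinate, sorted with cumulative weight:
  x=0 (Delta, w=75) cum 75
  x=1 (Theta, w=70) cum 145
  x=2 (Zeta, w=175) cum 320
  x=7 (Epsilon, w=35) cum 355  ← median
  x=8 (Gamma, w=80) cum 435
  x=12 (Eta, w=7) cum 442
  x=12 (Alpha, w=110) cum 552
  x=19 (Beta, w=100) cum 652
⇒ x* = 7
y-coordinate, sorted with cumulative weight:
  y=3 (Eta, w=7) cum 7
  y=6 (Beta, w=100) cum 107
  y=7 (Gamma, w=80) cum 187
  y=13 (Zeta, w=175) cum 362  ← median
  y=13 (Epsilon, w=35) cum 397
  y=15 (Alpha, w=110) cum 507
  y=19 (Delta, w=75) cum 582
  y=20 (Theta, w=70) cum 652
⇒ y* = 13

(7, 13)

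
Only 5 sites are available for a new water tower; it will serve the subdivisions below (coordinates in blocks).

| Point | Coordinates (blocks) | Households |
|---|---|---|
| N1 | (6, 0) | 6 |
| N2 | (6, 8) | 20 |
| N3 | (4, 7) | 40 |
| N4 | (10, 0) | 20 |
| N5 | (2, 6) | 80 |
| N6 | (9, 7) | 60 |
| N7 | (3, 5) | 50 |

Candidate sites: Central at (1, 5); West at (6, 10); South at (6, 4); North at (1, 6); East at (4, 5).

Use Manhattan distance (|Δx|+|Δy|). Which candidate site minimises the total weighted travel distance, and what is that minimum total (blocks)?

Total weighted distance at each candidate:
  Central (1, 5): total = 1560
  West (6, 10): total = 1980
  South (6, 4): total = 1504
  North (1, 6): total = 1436
  East (4, 5): total = 1152
Minimum is at East with total 1152 blocks.

East, total 1152 blocks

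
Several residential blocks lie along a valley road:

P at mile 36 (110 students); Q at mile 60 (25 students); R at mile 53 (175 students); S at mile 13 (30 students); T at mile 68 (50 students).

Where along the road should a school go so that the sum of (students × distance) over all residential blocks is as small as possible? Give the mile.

x = 53

For a sum of weighted absolute distances on a line, the optimum is the weighted median (not the mean). Total weight W = 390; half-weight = 195.
Sort by position and accumulate weight:
  mile 13 (S, w=30) → cum 30
  mile 36 (P, w=110) → cum 140
  mile 53 (R, w=175) → cum 315  ≥ 195 → median here
  mile 60 (Q, w=25) → cum 340
  mile 68 (T, w=50) → cum 390
Optimal location: mile 53.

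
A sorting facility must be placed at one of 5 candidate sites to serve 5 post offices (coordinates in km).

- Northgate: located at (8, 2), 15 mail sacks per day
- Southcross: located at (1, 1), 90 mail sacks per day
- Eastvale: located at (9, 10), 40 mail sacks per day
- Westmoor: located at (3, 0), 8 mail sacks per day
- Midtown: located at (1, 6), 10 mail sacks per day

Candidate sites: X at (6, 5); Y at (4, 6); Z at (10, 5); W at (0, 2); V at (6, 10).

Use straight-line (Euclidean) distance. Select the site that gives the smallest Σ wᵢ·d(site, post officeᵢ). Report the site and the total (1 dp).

Total weighted distance at each candidate:
  X (6, 5): total = 961.2
  Y (4, 6): total = 944.4
  Z (10, 5): total = 1303.8
  W (0, 2): total = 799.0
  V (6, 10): total = 1317.9
Minimum is at W with total 799.0 km.

W, total 799.0 km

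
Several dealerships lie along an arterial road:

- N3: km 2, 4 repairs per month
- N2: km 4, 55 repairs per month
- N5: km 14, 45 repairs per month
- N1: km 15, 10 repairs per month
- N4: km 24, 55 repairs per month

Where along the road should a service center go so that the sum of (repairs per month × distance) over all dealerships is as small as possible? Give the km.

x = 14

For a sum of weighted absolute distances on a line, the optimum is the weighted median (not the mean). Total weight W = 169; half-weight = 84.5.
Sort by position and accumulate weight:
  km 2 (N3, w=4) → cum 4
  km 4 (N2, w=55) → cum 59
  km 14 (N5, w=45) → cum 104  ≥ 84.5 → median here
  km 15 (N1, w=10) → cum 114
  km 24 (N4, w=55) → cum 169
Optimal location: km 14.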